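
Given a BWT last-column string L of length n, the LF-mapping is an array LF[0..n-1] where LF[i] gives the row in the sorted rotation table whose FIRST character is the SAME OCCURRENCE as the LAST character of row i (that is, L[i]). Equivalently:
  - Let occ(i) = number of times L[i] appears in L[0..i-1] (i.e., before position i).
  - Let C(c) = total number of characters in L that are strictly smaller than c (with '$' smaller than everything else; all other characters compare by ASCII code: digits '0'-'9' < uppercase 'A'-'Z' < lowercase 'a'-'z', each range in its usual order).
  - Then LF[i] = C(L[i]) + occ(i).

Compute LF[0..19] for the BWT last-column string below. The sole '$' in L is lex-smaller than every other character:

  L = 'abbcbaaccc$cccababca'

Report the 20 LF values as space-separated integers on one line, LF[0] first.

Answer: 1 7 8 12 9 2 3 13 14 15 0 16 17 18 4 10 5 11 19 6

Derivation:
Char counts: '$':1, 'a':6, 'b':5, 'c':8
C (first-col start): C('$')=0, C('a')=1, C('b')=7, C('c')=12
L[0]='a': occ=0, LF[0]=C('a')+0=1+0=1
L[1]='b': occ=0, LF[1]=C('b')+0=7+0=7
L[2]='b': occ=1, LF[2]=C('b')+1=7+1=8
L[3]='c': occ=0, LF[3]=C('c')+0=12+0=12
L[4]='b': occ=2, LF[4]=C('b')+2=7+2=9
L[5]='a': occ=1, LF[5]=C('a')+1=1+1=2
L[6]='a': occ=2, LF[6]=C('a')+2=1+2=3
L[7]='c': occ=1, LF[7]=C('c')+1=12+1=13
L[8]='c': occ=2, LF[8]=C('c')+2=12+2=14
L[9]='c': occ=3, LF[9]=C('c')+3=12+3=15
L[10]='$': occ=0, LF[10]=C('$')+0=0+0=0
L[11]='c': occ=4, LF[11]=C('c')+4=12+4=16
L[12]='c': occ=5, LF[12]=C('c')+5=12+5=17
L[13]='c': occ=6, LF[13]=C('c')+6=12+6=18
L[14]='a': occ=3, LF[14]=C('a')+3=1+3=4
L[15]='b': occ=3, LF[15]=C('b')+3=7+3=10
L[16]='a': occ=4, LF[16]=C('a')+4=1+4=5
L[17]='b': occ=4, LF[17]=C('b')+4=7+4=11
L[18]='c': occ=7, LF[18]=C('c')+7=12+7=19
L[19]='a': occ=5, LF[19]=C('a')+5=1+5=6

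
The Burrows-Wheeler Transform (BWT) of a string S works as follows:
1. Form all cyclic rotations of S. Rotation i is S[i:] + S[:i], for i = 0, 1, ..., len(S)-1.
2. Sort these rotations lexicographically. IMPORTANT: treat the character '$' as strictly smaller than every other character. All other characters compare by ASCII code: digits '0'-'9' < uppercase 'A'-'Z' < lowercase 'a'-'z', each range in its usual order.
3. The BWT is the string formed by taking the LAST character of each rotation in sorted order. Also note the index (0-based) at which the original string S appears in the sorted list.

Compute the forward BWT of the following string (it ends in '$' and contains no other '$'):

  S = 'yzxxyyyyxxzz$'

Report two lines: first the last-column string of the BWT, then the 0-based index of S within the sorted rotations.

Answer: zzyxxyyyx$zyx
9

Derivation:
All 13 rotations (rotation i = S[i:]+S[:i]):
  rot[0] = yzxxyyyyxxzz$
  rot[1] = zxxyyyyxxzz$y
  rot[2] = xxyyyyxxzz$yz
  rot[3] = xyyyyxxzz$yzx
  rot[4] = yyyyxxzz$yzxx
  rot[5] = yyyxxzz$yzxxy
  rot[6] = yyxxzz$yzxxyy
  rot[7] = yxxzz$yzxxyyy
  rot[8] = xxzz$yzxxyyyy
  rot[9] = xzz$yzxxyyyyx
  rot[10] = zz$yzxxyyyyxx
  rot[11] = z$yzxxyyyyxxz
  rot[12] = $yzxxyyyyxxzz
Sorted (with $ < everything):
  sorted[0] = $yzxxyyyyxxzz  (last char: 'z')
  sorted[1] = xxyyyyxxzz$yz  (last char: 'z')
  sorted[2] = xxzz$yzxxyyyy  (last char: 'y')
  sorted[3] = xyyyyxxzz$yzx  (last char: 'x')
  sorted[4] = xzz$yzxxyyyyx  (last char: 'x')
  sorted[5] = yxxzz$yzxxyyy  (last char: 'y')
  sorted[6] = yyxxzz$yzxxyy  (last char: 'y')
  sorted[7] = yyyxxzz$yzxxy  (last char: 'y')
  sorted[8] = yyyyxxzz$yzxx  (last char: 'x')
  sorted[9] = yzxxyyyyxxzz$  (last char: '$')
  sorted[10] = z$yzxxyyyyxxz  (last char: 'z')
  sorted[11] = zxxyyyyxxzz$y  (last char: 'y')
  sorted[12] = zz$yzxxyyyyxx  (last char: 'x')
Last column: zzyxxyyyx$zyx
Original string S is at sorted index 9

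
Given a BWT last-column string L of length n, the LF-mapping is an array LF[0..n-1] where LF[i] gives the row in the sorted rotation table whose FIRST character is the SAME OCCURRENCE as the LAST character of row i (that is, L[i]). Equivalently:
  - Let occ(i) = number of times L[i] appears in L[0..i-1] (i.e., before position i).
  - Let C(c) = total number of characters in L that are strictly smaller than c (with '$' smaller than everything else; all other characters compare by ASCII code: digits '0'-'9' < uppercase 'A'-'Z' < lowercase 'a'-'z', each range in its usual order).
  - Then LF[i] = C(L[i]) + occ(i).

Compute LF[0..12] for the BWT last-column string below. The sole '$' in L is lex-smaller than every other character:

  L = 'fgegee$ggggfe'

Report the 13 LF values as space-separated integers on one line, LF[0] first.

Answer: 5 7 1 8 2 3 0 9 10 11 12 6 4

Derivation:
Char counts: '$':1, 'e':4, 'f':2, 'g':6
C (first-col start): C('$')=0, C('e')=1, C('f')=5, C('g')=7
L[0]='f': occ=0, LF[0]=C('f')+0=5+0=5
L[1]='g': occ=0, LF[1]=C('g')+0=7+0=7
L[2]='e': occ=0, LF[2]=C('e')+0=1+0=1
L[3]='g': occ=1, LF[3]=C('g')+1=7+1=8
L[4]='e': occ=1, LF[4]=C('e')+1=1+1=2
L[5]='e': occ=2, LF[5]=C('e')+2=1+2=3
L[6]='$': occ=0, LF[6]=C('$')+0=0+0=0
L[7]='g': occ=2, LF[7]=C('g')+2=7+2=9
L[8]='g': occ=3, LF[8]=C('g')+3=7+3=10
L[9]='g': occ=4, LF[9]=C('g')+4=7+4=11
L[10]='g': occ=5, LF[10]=C('g')+5=7+5=12
L[11]='f': occ=1, LF[11]=C('f')+1=5+1=6
L[12]='e': occ=3, LF[12]=C('e')+3=1+3=4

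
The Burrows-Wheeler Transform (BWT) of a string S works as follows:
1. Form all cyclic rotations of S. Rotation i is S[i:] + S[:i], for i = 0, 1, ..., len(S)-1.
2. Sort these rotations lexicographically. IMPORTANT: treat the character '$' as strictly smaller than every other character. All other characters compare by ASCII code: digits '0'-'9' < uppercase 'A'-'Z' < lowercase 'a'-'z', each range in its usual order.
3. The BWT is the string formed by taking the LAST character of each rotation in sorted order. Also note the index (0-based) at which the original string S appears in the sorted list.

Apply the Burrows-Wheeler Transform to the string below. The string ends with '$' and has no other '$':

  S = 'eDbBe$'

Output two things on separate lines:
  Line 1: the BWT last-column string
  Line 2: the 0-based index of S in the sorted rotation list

Answer: ebeDB$
5

Derivation:
All 6 rotations (rotation i = S[i:]+S[:i]):
  rot[0] = eDbBe$
  rot[1] = DbBe$e
  rot[2] = bBe$eD
  rot[3] = Be$eDb
  rot[4] = e$eDbB
  rot[5] = $eDbBe
Sorted (with $ < everything):
  sorted[0] = $eDbBe  (last char: 'e')
  sorted[1] = Be$eDb  (last char: 'b')
  sorted[2] = DbBe$e  (last char: 'e')
  sorted[3] = bBe$eD  (last char: 'D')
  sorted[4] = e$eDbB  (last char: 'B')
  sorted[5] = eDbBe$  (last char: '$')
Last column: ebeDB$
Original string S is at sorted index 5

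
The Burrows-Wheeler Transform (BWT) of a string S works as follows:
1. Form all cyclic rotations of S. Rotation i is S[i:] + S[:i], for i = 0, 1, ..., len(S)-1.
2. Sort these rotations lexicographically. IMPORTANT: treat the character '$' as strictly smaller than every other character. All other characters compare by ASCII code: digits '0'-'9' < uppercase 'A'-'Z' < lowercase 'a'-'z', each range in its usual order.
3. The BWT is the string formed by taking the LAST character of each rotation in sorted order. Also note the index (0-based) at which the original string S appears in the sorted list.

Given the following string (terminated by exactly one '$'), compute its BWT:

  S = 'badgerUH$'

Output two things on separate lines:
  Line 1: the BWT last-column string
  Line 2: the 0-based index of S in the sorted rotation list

Answer: HUrb$agde
4

Derivation:
All 9 rotations (rotation i = S[i:]+S[:i]):
  rot[0] = badgerUH$
  rot[1] = adgerUH$b
  rot[2] = dgerUH$ba
  rot[3] = gerUH$bad
  rot[4] = erUH$badg
  rot[5] = rUH$badge
  rot[6] = UH$badger
  rot[7] = H$badgerU
  rot[8] = $badgerUH
Sorted (with $ < everything):
  sorted[0] = $badgerUH  (last char: 'H')
  sorted[1] = H$badgerU  (last char: 'U')
  sorted[2] = UH$badger  (last char: 'r')
  sorted[3] = adgerUH$b  (last char: 'b')
  sorted[4] = badgerUH$  (last char: '$')
  sorted[5] = dgerUH$ba  (last char: 'a')
  sorted[6] = erUH$badg  (last char: 'g')
  sorted[7] = gerUH$bad  (last char: 'd')
  sorted[8] = rUH$badge  (last char: 'e')
Last column: HUrb$agde
Original string S is at sorted index 4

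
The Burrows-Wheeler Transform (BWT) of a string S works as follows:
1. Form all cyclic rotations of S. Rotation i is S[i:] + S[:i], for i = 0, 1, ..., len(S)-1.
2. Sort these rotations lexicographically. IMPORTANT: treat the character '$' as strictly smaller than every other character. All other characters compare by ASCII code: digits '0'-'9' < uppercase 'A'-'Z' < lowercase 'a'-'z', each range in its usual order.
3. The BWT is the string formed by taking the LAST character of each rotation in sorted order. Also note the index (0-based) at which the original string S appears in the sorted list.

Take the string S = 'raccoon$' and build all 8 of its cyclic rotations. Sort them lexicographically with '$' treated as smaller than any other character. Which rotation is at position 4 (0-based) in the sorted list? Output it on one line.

All 8 rotations (rotation i = S[i:]+S[:i]):
  rot[0] = raccoon$
  rot[1] = accoon$r
  rot[2] = ccoon$ra
  rot[3] = coon$rac
  rot[4] = oon$racc
  rot[5] = on$racco
  rot[6] = n$raccoo
  rot[7] = $raccoon
Sorted (with $ < everything):
  sorted[0] = $raccoon
  sorted[1] = accoon$r
  sorted[2] = ccoon$ra
  sorted[3] = coon$rac
  sorted[4] = n$raccoo
  sorted[5] = on$racco
  sorted[6] = oon$racc
  sorted[7] = raccoon$
sorted[4] = n$raccoo

Answer: n$raccoo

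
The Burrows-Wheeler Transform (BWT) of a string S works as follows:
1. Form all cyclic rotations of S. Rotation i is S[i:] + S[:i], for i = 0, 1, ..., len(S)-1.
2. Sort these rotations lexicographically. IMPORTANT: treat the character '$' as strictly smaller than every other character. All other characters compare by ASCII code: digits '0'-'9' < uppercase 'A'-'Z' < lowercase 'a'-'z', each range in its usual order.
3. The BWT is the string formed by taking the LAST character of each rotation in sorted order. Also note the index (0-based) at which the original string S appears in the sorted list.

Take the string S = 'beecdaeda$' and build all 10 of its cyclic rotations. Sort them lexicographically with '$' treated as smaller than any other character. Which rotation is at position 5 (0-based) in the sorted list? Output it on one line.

All 10 rotations (rotation i = S[i:]+S[:i]):
  rot[0] = beecdaeda$
  rot[1] = eecdaeda$b
  rot[2] = ecdaeda$be
  rot[3] = cdaeda$bee
  rot[4] = daeda$beec
  rot[5] = aeda$beecd
  rot[6] = eda$beecda
  rot[7] = da$beecdae
  rot[8] = a$beecdaed
  rot[9] = $beecdaeda
Sorted (with $ < everything):
  sorted[0] = $beecdaeda
  sorted[1] = a$beecdaed
  sorted[2] = aeda$beecd
  sorted[3] = beecdaeda$
  sorted[4] = cdaeda$bee
  sorted[5] = da$beecdae
  sorted[6] = daeda$beec
  sorted[7] = ecdaeda$be
  sorted[8] = eda$beecda
  sorted[9] = eecdaeda$b
sorted[5] = da$beecdae

Answer: da$beecdae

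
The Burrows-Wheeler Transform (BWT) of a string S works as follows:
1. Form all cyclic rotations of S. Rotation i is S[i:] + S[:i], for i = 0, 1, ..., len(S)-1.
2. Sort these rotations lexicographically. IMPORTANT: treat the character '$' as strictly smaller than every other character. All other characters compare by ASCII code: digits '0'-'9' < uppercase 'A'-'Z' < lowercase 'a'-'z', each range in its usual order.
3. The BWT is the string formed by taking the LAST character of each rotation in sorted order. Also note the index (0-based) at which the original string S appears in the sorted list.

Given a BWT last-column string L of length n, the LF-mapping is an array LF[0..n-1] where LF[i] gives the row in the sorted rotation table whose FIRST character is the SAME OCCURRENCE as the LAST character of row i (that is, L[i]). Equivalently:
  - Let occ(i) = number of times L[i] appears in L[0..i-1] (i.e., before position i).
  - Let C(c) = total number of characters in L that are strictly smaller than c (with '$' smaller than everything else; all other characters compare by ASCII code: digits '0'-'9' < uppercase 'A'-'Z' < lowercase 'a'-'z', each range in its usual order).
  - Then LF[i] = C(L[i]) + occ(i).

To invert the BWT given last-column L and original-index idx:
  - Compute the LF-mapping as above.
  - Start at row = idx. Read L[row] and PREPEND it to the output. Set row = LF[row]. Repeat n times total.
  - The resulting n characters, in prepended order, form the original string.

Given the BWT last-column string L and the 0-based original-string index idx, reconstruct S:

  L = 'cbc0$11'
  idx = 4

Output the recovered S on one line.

Answer: b01c1c$

Derivation:
LF mapping: 5 4 6 1 0 2 3
Walk LF starting at row 4, prepending L[row]:
  step 1: row=4, L[4]='$', prepend. Next row=LF[4]=0
  step 2: row=0, L[0]='c', prepend. Next row=LF[0]=5
  step 3: row=5, L[5]='1', prepend. Next row=LF[5]=2
  step 4: row=2, L[2]='c', prepend. Next row=LF[2]=6
  step 5: row=6, L[6]='1', prepend. Next row=LF[6]=3
  step 6: row=3, L[3]='0', prepend. Next row=LF[3]=1
  step 7: row=1, L[1]='b', prepend. Next row=LF[1]=4
Reversed output: b01c1c$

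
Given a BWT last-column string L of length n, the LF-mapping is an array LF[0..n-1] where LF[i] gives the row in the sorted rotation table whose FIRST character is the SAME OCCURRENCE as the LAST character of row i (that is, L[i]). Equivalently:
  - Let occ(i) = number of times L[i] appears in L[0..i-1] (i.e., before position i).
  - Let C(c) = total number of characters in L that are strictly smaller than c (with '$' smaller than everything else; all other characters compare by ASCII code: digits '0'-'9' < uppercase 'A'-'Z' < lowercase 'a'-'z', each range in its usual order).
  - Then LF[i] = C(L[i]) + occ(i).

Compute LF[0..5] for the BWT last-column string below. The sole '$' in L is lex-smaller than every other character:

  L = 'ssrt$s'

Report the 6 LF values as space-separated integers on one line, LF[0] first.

Char counts: '$':1, 'r':1, 's':3, 't':1
C (first-col start): C('$')=0, C('r')=1, C('s')=2, C('t')=5
L[0]='s': occ=0, LF[0]=C('s')+0=2+0=2
L[1]='s': occ=1, LF[1]=C('s')+1=2+1=3
L[2]='r': occ=0, LF[2]=C('r')+0=1+0=1
L[3]='t': occ=0, LF[3]=C('t')+0=5+0=5
L[4]='$': occ=0, LF[4]=C('$')+0=0+0=0
L[5]='s': occ=2, LF[5]=C('s')+2=2+2=4

Answer: 2 3 1 5 0 4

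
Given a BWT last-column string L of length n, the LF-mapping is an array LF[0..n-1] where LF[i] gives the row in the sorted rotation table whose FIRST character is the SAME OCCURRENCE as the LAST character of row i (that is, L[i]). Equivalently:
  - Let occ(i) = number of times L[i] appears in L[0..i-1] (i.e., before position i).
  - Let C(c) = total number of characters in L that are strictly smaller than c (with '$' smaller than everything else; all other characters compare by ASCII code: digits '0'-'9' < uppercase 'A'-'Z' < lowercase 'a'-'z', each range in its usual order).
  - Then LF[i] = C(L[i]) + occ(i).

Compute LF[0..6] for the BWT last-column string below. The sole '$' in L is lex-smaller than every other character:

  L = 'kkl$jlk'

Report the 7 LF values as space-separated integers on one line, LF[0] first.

Answer: 2 3 5 0 1 6 4

Derivation:
Char counts: '$':1, 'j':1, 'k':3, 'l':2
C (first-col start): C('$')=0, C('j')=1, C('k')=2, C('l')=5
L[0]='k': occ=0, LF[0]=C('k')+0=2+0=2
L[1]='k': occ=1, LF[1]=C('k')+1=2+1=3
L[2]='l': occ=0, LF[2]=C('l')+0=5+0=5
L[3]='$': occ=0, LF[3]=C('$')+0=0+0=0
L[4]='j': occ=0, LF[4]=C('j')+0=1+0=1
L[5]='l': occ=1, LF[5]=C('l')+1=5+1=6
L[6]='k': occ=2, LF[6]=C('k')+2=2+2=4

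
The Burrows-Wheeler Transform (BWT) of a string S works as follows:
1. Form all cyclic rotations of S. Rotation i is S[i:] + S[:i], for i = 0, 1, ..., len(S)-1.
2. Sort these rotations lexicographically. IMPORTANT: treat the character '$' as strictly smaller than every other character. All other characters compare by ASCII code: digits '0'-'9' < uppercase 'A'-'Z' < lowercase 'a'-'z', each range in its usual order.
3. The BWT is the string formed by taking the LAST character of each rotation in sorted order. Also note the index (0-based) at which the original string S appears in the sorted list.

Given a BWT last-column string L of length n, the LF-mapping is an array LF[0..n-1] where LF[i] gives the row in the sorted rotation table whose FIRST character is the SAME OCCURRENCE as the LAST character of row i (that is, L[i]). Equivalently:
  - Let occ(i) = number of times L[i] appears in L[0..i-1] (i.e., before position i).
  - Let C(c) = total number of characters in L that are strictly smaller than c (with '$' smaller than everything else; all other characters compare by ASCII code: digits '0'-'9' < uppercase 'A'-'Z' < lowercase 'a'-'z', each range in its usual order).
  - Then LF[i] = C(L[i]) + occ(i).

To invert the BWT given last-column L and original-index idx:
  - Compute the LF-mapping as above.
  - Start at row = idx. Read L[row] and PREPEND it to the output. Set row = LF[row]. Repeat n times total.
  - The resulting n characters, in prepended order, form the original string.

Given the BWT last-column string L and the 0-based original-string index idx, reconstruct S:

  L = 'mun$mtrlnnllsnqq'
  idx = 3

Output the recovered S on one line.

LF mapping: 4 15 6 0 5 14 12 1 7 8 2 3 13 9 10 11
Walk LF starting at row 3, prepending L[row]:
  step 1: row=3, L[3]='$', prepend. Next row=LF[3]=0
  step 2: row=0, L[0]='m', prepend. Next row=LF[0]=4
  step 3: row=4, L[4]='m', prepend. Next row=LF[4]=5
  step 4: row=5, L[5]='t', prepend. Next row=LF[5]=14
  step 5: row=14, L[14]='q', prepend. Next row=LF[14]=10
  step 6: row=10, L[10]='l', prepend. Next row=LF[10]=2
  step 7: row=2, L[2]='n', prepend. Next row=LF[2]=6
  step 8: row=6, L[6]='r', prepend. Next row=LF[6]=12
  step 9: row=12, L[12]='s', prepend. Next row=LF[12]=13
  step 10: row=13, L[13]='n', prepend. Next row=LF[13]=9
  step 11: row=9, L[9]='n', prepend. Next row=LF[9]=8
  step 12: row=8, L[8]='n', prepend. Next row=LF[8]=7
  step 13: row=7, L[7]='l', prepend. Next row=LF[7]=1
  step 14: row=1, L[1]='u', prepend. Next row=LF[1]=15
  step 15: row=15, L[15]='q', prepend. Next row=LF[15]=11
  step 16: row=11, L[11]='l', prepend. Next row=LF[11]=3
Reversed output: lqulnnnsrnlqtmm$

Answer: lqulnnnsrnlqtmm$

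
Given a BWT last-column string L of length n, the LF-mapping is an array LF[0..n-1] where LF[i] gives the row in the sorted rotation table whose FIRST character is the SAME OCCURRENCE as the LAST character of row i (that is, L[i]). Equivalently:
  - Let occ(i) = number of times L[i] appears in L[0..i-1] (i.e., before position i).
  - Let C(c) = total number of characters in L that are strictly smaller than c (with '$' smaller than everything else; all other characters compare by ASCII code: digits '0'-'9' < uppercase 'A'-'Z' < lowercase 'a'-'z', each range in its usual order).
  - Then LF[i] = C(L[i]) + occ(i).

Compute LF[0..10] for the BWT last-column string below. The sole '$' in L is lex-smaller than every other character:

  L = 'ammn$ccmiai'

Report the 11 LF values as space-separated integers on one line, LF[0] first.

Char counts: '$':1, 'a':2, 'c':2, 'i':2, 'm':3, 'n':1
C (first-col start): C('$')=0, C('a')=1, C('c')=3, C('i')=5, C('m')=7, C('n')=10
L[0]='a': occ=0, LF[0]=C('a')+0=1+0=1
L[1]='m': occ=0, LF[1]=C('m')+0=7+0=7
L[2]='m': occ=1, LF[2]=C('m')+1=7+1=8
L[3]='n': occ=0, LF[3]=C('n')+0=10+0=10
L[4]='$': occ=0, LF[4]=C('$')+0=0+0=0
L[5]='c': occ=0, LF[5]=C('c')+0=3+0=3
L[6]='c': occ=1, LF[6]=C('c')+1=3+1=4
L[7]='m': occ=2, LF[7]=C('m')+2=7+2=9
L[8]='i': occ=0, LF[8]=C('i')+0=5+0=5
L[9]='a': occ=1, LF[9]=C('a')+1=1+1=2
L[10]='i': occ=1, LF[10]=C('i')+1=5+1=6

Answer: 1 7 8 10 0 3 4 9 5 2 6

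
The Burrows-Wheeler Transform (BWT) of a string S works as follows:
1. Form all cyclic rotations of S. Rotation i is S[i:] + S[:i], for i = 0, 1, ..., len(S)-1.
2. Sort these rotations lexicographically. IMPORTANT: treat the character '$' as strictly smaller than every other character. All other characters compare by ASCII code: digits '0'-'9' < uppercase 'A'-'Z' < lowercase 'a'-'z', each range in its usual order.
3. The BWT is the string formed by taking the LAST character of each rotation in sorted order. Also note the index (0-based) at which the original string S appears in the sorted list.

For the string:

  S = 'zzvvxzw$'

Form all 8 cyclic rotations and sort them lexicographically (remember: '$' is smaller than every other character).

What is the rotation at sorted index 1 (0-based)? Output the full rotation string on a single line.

Answer: vvxzw$zz

Derivation:
All 8 rotations (rotation i = S[i:]+S[:i]):
  rot[0] = zzvvxzw$
  rot[1] = zvvxzw$z
  rot[2] = vvxzw$zz
  rot[3] = vxzw$zzv
  rot[4] = xzw$zzvv
  rot[5] = zw$zzvvx
  rot[6] = w$zzvvxz
  rot[7] = $zzvvxzw
Sorted (with $ < everything):
  sorted[0] = $zzvvxzw
  sorted[1] = vvxzw$zz
  sorted[2] = vxzw$zzv
  sorted[3] = w$zzvvxz
  sorted[4] = xzw$zzvv
  sorted[5] = zvvxzw$z
  sorted[6] = zw$zzvvx
  sorted[7] = zzvvxzw$
sorted[1] = vvxzw$zz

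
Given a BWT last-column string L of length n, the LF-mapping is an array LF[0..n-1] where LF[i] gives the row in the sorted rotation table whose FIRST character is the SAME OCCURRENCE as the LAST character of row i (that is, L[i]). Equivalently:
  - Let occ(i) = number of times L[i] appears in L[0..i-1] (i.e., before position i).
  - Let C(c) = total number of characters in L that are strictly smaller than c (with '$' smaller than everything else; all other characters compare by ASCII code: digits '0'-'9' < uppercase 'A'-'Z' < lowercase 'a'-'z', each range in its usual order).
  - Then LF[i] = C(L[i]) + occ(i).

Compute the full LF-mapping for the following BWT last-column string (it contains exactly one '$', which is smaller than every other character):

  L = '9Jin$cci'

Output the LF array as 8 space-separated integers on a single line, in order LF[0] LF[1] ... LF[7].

Char counts: '$':1, '9':1, 'J':1, 'c':2, 'i':2, 'n':1
C (first-col start): C('$')=0, C('9')=1, C('J')=2, C('c')=3, C('i')=5, C('n')=7
L[0]='9': occ=0, LF[0]=C('9')+0=1+0=1
L[1]='J': occ=0, LF[1]=C('J')+0=2+0=2
L[2]='i': occ=0, LF[2]=C('i')+0=5+0=5
L[3]='n': occ=0, LF[3]=C('n')+0=7+0=7
L[4]='$': occ=0, LF[4]=C('$')+0=0+0=0
L[5]='c': occ=0, LF[5]=C('c')+0=3+0=3
L[6]='c': occ=1, LF[6]=C('c')+1=3+1=4
L[7]='i': occ=1, LF[7]=C('i')+1=5+1=6

Answer: 1 2 5 7 0 3 4 6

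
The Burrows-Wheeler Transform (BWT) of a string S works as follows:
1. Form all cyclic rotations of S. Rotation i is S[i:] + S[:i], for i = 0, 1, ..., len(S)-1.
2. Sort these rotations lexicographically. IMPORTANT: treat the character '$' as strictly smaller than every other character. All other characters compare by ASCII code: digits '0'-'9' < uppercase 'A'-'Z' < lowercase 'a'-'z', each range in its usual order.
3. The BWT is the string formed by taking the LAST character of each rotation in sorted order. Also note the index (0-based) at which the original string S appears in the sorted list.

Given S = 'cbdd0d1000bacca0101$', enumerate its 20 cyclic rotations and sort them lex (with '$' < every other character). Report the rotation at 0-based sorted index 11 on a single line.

Answer: acca0101$cbdd0d1000b

Derivation:
All 20 rotations (rotation i = S[i:]+S[:i]):
  rot[0] = cbdd0d1000bacca0101$
  rot[1] = bdd0d1000bacca0101$c
  rot[2] = dd0d1000bacca0101$cb
  rot[3] = d0d1000bacca0101$cbd
  rot[4] = 0d1000bacca0101$cbdd
  rot[5] = d1000bacca0101$cbdd0
  rot[6] = 1000bacca0101$cbdd0d
  rot[7] = 000bacca0101$cbdd0d1
  rot[8] = 00bacca0101$cbdd0d10
  rot[9] = 0bacca0101$cbdd0d100
  rot[10] = bacca0101$cbdd0d1000
  rot[11] = acca0101$cbdd0d1000b
  rot[12] = cca0101$cbdd0d1000ba
  rot[13] = ca0101$cbdd0d1000bac
  rot[14] = a0101$cbdd0d1000bacc
  rot[15] = 0101$cbdd0d1000bacca
  rot[16] = 101$cbdd0d1000bacca0
  rot[17] = 01$cbdd0d1000bacca01
  rot[18] = 1$cbdd0d1000bacca010
  rot[19] = $cbdd0d1000bacca0101
Sorted (with $ < everything):
  sorted[0] = $cbdd0d1000bacca0101
  sorted[1] = 000bacca0101$cbdd0d1
  sorted[2] = 00bacca0101$cbdd0d10
  sorted[3] = 01$cbdd0d1000bacca01
  sorted[4] = 0101$cbdd0d1000bacca
  sorted[5] = 0bacca0101$cbdd0d100
  sorted[6] = 0d1000bacca0101$cbdd
  sorted[7] = 1$cbdd0d1000bacca010
  sorted[8] = 1000bacca0101$cbdd0d
  sorted[9] = 101$cbdd0d1000bacca0
  sorted[10] = a0101$cbdd0d1000bacc
  sorted[11] = acca0101$cbdd0d1000b
  sorted[12] = bacca0101$cbdd0d1000
  sorted[13] = bdd0d1000bacca0101$c
  sorted[14] = ca0101$cbdd0d1000bac
  sorted[15] = cbdd0d1000bacca0101$
  sorted[16] = cca0101$cbdd0d1000ba
  sorted[17] = d0d1000bacca0101$cbd
  sorted[18] = d1000bacca0101$cbdd0
  sorted[19] = dd0d1000bacca0101$cb
sorted[11] = acca0101$cbdd0d1000b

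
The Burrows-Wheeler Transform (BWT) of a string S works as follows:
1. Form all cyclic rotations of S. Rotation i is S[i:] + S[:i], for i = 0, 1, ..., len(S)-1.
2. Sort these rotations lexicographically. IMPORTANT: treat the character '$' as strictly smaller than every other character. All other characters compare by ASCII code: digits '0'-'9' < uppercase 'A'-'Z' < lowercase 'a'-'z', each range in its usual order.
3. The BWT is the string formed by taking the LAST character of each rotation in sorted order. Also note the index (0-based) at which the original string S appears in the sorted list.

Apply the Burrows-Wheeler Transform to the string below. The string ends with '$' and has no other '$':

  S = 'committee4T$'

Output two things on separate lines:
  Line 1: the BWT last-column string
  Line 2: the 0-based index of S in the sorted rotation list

All 12 rotations (rotation i = S[i:]+S[:i]):
  rot[0] = committee4T$
  rot[1] = ommittee4T$c
  rot[2] = mmittee4T$co
  rot[3] = mittee4T$com
  rot[4] = ittee4T$comm
  rot[5] = ttee4T$commi
  rot[6] = tee4T$commit
  rot[7] = ee4T$committ
  rot[8] = e4T$committe
  rot[9] = 4T$committee
  rot[10] = T$committee4
  rot[11] = $committee4T
Sorted (with $ < everything):
  sorted[0] = $committee4T  (last char: 'T')
  sorted[1] = 4T$committee  (last char: 'e')
  sorted[2] = T$committee4  (last char: '4')
  sorted[3] = committee4T$  (last char: '$')
  sorted[4] = e4T$committe  (last char: 'e')
  sorted[5] = ee4T$committ  (last char: 't')
  sorted[6] = ittee4T$comm  (last char: 'm')
  sorted[7] = mittee4T$com  (last char: 'm')
  sorted[8] = mmittee4T$co  (last char: 'o')
  sorted[9] = ommittee4T$c  (last char: 'c')
  sorted[10] = tee4T$commit  (last char: 't')
  sorted[11] = ttee4T$commi  (last char: 'i')
Last column: Te4$etmmocti
Original string S is at sorted index 3

Answer: Te4$etmmocti
3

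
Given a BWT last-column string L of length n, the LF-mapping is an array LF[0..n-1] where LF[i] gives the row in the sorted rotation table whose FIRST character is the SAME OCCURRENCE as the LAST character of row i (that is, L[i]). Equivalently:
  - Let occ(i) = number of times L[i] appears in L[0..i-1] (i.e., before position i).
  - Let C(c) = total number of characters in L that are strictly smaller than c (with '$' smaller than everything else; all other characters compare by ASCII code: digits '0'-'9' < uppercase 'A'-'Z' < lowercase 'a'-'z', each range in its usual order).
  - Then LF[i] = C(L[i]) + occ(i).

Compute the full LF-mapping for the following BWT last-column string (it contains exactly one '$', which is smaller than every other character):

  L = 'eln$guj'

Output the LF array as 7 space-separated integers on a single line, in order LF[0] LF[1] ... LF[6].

Answer: 1 4 5 0 2 6 3

Derivation:
Char counts: '$':1, 'e':1, 'g':1, 'j':1, 'l':1, 'n':1, 'u':1
C (first-col start): C('$')=0, C('e')=1, C('g')=2, C('j')=3, C('l')=4, C('n')=5, C('u')=6
L[0]='e': occ=0, LF[0]=C('e')+0=1+0=1
L[1]='l': occ=0, LF[1]=C('l')+0=4+0=4
L[2]='n': occ=0, LF[2]=C('n')+0=5+0=5
L[3]='$': occ=0, LF[3]=C('$')+0=0+0=0
L[4]='g': occ=0, LF[4]=C('g')+0=2+0=2
L[5]='u': occ=0, LF[5]=C('u')+0=6+0=6
L[6]='j': occ=0, LF[6]=C('j')+0=3+0=3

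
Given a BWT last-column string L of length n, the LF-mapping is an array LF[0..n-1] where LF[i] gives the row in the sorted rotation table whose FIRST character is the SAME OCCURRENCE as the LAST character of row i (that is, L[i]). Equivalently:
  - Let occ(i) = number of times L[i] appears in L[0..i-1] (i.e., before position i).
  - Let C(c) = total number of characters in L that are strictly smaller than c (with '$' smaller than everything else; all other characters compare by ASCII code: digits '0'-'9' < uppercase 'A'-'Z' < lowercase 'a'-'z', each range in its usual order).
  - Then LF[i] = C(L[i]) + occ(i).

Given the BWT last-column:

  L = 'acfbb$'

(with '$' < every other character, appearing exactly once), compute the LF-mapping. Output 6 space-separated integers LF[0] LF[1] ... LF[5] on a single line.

Char counts: '$':1, 'a':1, 'b':2, 'c':1, 'f':1
C (first-col start): C('$')=0, C('a')=1, C('b')=2, C('c')=4, C('f')=5
L[0]='a': occ=0, LF[0]=C('a')+0=1+0=1
L[1]='c': occ=0, LF[1]=C('c')+0=4+0=4
L[2]='f': occ=0, LF[2]=C('f')+0=5+0=5
L[3]='b': occ=0, LF[3]=C('b')+0=2+0=2
L[4]='b': occ=1, LF[4]=C('b')+1=2+1=3
L[5]='$': occ=0, LF[5]=C('$')+0=0+0=0

Answer: 1 4 5 2 3 0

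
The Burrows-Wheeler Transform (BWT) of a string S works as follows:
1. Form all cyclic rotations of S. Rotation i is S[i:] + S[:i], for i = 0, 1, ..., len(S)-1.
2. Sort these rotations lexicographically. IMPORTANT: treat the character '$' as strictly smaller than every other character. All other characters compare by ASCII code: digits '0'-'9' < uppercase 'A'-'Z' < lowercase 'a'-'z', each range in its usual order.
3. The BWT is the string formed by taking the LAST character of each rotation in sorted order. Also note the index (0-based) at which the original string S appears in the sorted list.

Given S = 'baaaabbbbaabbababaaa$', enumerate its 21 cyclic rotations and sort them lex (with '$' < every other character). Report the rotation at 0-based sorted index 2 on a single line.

Answer: aa$baaaabbbbaabbababa

Derivation:
All 21 rotations (rotation i = S[i:]+S[:i]):
  rot[0] = baaaabbbbaabbababaaa$
  rot[1] = aaaabbbbaabbababaaa$b
  rot[2] = aaabbbbaabbababaaa$ba
  rot[3] = aabbbbaabbababaaa$baa
  rot[4] = abbbbaabbababaaa$baaa
  rot[5] = bbbbaabbababaaa$baaaa
  rot[6] = bbbaabbababaaa$baaaab
  rot[7] = bbaabbababaaa$baaaabb
  rot[8] = baabbababaaa$baaaabbb
  rot[9] = aabbababaaa$baaaabbbb
  rot[10] = abbababaaa$baaaabbbba
  rot[11] = bbababaaa$baaaabbbbaa
  rot[12] = bababaaa$baaaabbbbaab
  rot[13] = ababaaa$baaaabbbbaabb
  rot[14] = babaaa$baaaabbbbaabba
  rot[15] = abaaa$baaaabbbbaabbab
  rot[16] = baaa$baaaabbbbaabbaba
  rot[17] = aaa$baaaabbbbaabbabab
  rot[18] = aa$baaaabbbbaabbababa
  rot[19] = a$baaaabbbbaabbababaa
  rot[20] = $baaaabbbbaabbababaaa
Sorted (with $ < everything):
  sorted[0] = $baaaabbbbaabbababaaa
  sorted[1] = a$baaaabbbbaabbababaa
  sorted[2] = aa$baaaabbbbaabbababa
  sorted[3] = aaa$baaaabbbbaabbabab
  sorted[4] = aaaabbbbaabbababaaa$b
  sorted[5] = aaabbbbaabbababaaa$ba
  sorted[6] = aabbababaaa$baaaabbbb
  sorted[7] = aabbbbaabbababaaa$baa
  sorted[8] = abaaa$baaaabbbbaabbab
  sorted[9] = ababaaa$baaaabbbbaabb
  sorted[10] = abbababaaa$baaaabbbba
  sorted[11] = abbbbaabbababaaa$baaa
  sorted[12] = baaa$baaaabbbbaabbaba
  sorted[13] = baaaabbbbaabbababaaa$
  sorted[14] = baabbababaaa$baaaabbb
  sorted[15] = babaaa$baaaabbbbaabba
  sorted[16] = bababaaa$baaaabbbbaab
  sorted[17] = bbaabbababaaa$baaaabb
  sorted[18] = bbababaaa$baaaabbbbaa
  sorted[19] = bbbaabbababaaa$baaaab
  sorted[20] = bbbbaabbababaaa$baaaa
sorted[2] = aa$baaaabbbbaabbababa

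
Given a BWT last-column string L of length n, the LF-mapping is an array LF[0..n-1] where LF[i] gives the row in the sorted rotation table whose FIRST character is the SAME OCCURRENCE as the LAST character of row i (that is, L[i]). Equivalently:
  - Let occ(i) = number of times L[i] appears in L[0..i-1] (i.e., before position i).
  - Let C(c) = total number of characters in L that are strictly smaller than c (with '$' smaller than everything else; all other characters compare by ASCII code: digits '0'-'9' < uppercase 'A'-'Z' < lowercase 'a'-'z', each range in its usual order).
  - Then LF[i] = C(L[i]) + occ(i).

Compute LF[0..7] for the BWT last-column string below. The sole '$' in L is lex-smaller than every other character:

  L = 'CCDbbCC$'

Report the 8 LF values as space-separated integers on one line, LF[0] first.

Char counts: '$':1, 'C':4, 'D':1, 'b':2
C (first-col start): C('$')=0, C('C')=1, C('D')=5, C('b')=6
L[0]='C': occ=0, LF[0]=C('C')+0=1+0=1
L[1]='C': occ=1, LF[1]=C('C')+1=1+1=2
L[2]='D': occ=0, LF[2]=C('D')+0=5+0=5
L[3]='b': occ=0, LF[3]=C('b')+0=6+0=6
L[4]='b': occ=1, LF[4]=C('b')+1=6+1=7
L[5]='C': occ=2, LF[5]=C('C')+2=1+2=3
L[6]='C': occ=3, LF[6]=C('C')+3=1+3=4
L[7]='$': occ=0, LF[7]=C('$')+0=0+0=0

Answer: 1 2 5 6 7 3 4 0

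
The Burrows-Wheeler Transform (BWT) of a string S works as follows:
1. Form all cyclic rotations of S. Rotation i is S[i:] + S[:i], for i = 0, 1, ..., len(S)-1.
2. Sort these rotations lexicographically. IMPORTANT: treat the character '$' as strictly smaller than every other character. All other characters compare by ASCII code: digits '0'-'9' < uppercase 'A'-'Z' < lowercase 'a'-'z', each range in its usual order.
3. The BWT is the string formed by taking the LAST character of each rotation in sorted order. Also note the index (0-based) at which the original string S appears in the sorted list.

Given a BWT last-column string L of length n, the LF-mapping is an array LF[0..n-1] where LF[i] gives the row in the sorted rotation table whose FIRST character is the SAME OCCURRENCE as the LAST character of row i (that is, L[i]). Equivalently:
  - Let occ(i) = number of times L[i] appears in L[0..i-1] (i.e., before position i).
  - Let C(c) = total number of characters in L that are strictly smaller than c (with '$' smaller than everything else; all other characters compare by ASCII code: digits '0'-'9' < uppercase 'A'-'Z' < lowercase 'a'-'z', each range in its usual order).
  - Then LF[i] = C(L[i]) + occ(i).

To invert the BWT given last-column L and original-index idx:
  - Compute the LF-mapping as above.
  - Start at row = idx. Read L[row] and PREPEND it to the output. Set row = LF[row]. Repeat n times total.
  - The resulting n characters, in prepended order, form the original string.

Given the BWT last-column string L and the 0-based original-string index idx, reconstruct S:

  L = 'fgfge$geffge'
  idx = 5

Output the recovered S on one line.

Answer: fefgeggfgef$

Derivation:
LF mapping: 4 8 5 9 1 0 10 2 6 7 11 3
Walk LF starting at row 5, prepending L[row]:
  step 1: row=5, L[5]='$', prepend. Next row=LF[5]=0
  step 2: row=0, L[0]='f', prepend. Next row=LF[0]=4
  step 3: row=4, L[4]='e', prepend. Next row=LF[4]=1
  step 4: row=1, L[1]='g', prepend. Next row=LF[1]=8
  step 5: row=8, L[8]='f', prepend. Next row=LF[8]=6
  step 6: row=6, L[6]='g', prepend. Next row=LF[6]=10
  step 7: row=10, L[10]='g', prepend. Next row=LF[10]=11
  step 8: row=11, L[11]='e', prepend. Next row=LF[11]=3
  step 9: row=3, L[3]='g', prepend. Next row=LF[3]=9
  step 10: row=9, L[9]='f', prepend. Next row=LF[9]=7
  step 11: row=7, L[7]='e', prepend. Next row=LF[7]=2
  step 12: row=2, L[2]='f', prepend. Next row=LF[2]=5
Reversed output: fefgeggfgef$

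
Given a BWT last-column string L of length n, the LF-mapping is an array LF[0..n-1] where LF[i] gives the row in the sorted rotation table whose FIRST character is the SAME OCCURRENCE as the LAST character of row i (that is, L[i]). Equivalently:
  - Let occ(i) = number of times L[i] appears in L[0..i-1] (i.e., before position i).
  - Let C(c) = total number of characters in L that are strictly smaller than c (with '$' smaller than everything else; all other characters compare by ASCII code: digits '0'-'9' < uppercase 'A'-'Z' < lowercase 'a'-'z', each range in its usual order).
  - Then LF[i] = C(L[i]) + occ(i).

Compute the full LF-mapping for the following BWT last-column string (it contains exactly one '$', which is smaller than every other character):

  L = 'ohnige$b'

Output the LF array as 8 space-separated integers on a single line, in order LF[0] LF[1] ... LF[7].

Char counts: '$':1, 'b':1, 'e':1, 'g':1, 'h':1, 'i':1, 'n':1, 'o':1
C (first-col start): C('$')=0, C('b')=1, C('e')=2, C('g')=3, C('h')=4, C('i')=5, C('n')=6, C('o')=7
L[0]='o': occ=0, LF[0]=C('o')+0=7+0=7
L[1]='h': occ=0, LF[1]=C('h')+0=4+0=4
L[2]='n': occ=0, LF[2]=C('n')+0=6+0=6
L[3]='i': occ=0, LF[3]=C('i')+0=5+0=5
L[4]='g': occ=0, LF[4]=C('g')+0=3+0=3
L[5]='e': occ=0, LF[5]=C('e')+0=2+0=2
L[6]='$': occ=0, LF[6]=C('$')+0=0+0=0
L[7]='b': occ=0, LF[7]=C('b')+0=1+0=1

Answer: 7 4 6 5 3 2 0 1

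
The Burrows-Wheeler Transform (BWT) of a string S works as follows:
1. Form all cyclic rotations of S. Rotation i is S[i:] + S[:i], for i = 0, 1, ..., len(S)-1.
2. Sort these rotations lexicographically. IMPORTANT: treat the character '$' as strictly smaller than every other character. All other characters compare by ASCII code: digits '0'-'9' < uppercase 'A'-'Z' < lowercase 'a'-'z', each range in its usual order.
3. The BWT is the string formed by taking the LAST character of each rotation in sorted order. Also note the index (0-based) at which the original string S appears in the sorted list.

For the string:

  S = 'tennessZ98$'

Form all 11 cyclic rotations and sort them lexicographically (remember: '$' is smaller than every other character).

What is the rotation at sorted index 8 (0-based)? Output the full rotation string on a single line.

All 11 rotations (rotation i = S[i:]+S[:i]):
  rot[0] = tennessZ98$
  rot[1] = ennessZ98$t
  rot[2] = nnessZ98$te
  rot[3] = nessZ98$ten
  rot[4] = essZ98$tenn
  rot[5] = ssZ98$tenne
  rot[6] = sZ98$tennes
  rot[7] = Z98$tenness
  rot[8] = 98$tennessZ
  rot[9] = 8$tennessZ9
  rot[10] = $tennessZ98
Sorted (with $ < everything):
  sorted[0] = $tennessZ98
  sorted[1] = 8$tennessZ9
  sorted[2] = 98$tennessZ
  sorted[3] = Z98$tenness
  sorted[4] = ennessZ98$t
  sorted[5] = essZ98$tenn
  sorted[6] = nessZ98$ten
  sorted[7] = nnessZ98$te
  sorted[8] = sZ98$tennes
  sorted[9] = ssZ98$tenne
  sorted[10] = tennessZ98$
sorted[8] = sZ98$tennes

Answer: sZ98$tennes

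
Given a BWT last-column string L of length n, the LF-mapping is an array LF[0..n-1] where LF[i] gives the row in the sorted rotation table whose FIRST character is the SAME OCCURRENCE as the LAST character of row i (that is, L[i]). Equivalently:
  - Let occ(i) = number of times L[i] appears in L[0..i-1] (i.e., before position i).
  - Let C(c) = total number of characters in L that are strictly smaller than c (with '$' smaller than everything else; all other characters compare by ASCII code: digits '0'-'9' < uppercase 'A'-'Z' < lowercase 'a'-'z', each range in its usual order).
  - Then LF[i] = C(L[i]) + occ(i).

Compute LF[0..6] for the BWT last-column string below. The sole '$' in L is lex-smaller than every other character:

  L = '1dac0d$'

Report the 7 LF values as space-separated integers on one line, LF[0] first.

Answer: 2 5 3 4 1 6 0

Derivation:
Char counts: '$':1, '0':1, '1':1, 'a':1, 'c':1, 'd':2
C (first-col start): C('$')=0, C('0')=1, C('1')=2, C('a')=3, C('c')=4, C('d')=5
L[0]='1': occ=0, LF[0]=C('1')+0=2+0=2
L[1]='d': occ=0, LF[1]=C('d')+0=5+0=5
L[2]='a': occ=0, LF[2]=C('a')+0=3+0=3
L[3]='c': occ=0, LF[3]=C('c')+0=4+0=4
L[4]='0': occ=0, LF[4]=C('0')+0=1+0=1
L[5]='d': occ=1, LF[5]=C('d')+1=5+1=6
L[6]='$': occ=0, LF[6]=C('$')+0=0+0=0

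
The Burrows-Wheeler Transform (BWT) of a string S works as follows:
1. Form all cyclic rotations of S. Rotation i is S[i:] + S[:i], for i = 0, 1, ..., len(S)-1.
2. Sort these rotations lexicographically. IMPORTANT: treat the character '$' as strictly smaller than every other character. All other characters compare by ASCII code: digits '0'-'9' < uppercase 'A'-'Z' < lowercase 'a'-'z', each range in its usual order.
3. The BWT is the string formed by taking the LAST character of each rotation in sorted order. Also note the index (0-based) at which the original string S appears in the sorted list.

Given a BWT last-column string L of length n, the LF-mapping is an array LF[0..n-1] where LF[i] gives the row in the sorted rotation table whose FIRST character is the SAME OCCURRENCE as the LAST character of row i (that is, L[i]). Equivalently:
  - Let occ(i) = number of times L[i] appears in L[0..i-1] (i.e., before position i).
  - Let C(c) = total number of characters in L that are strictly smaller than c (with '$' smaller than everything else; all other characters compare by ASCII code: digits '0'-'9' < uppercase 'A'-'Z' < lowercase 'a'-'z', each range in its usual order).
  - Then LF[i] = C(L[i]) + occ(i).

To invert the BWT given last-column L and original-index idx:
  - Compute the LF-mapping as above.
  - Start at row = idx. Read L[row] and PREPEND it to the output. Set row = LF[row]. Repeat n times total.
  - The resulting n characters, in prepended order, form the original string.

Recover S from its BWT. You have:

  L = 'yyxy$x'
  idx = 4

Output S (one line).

LF mapping: 3 4 1 5 0 2
Walk LF starting at row 4, prepending L[row]:
  step 1: row=4, L[4]='$', prepend. Next row=LF[4]=0
  step 2: row=0, L[0]='y', prepend. Next row=LF[0]=3
  step 3: row=3, L[3]='y', prepend. Next row=LF[3]=5
  step 4: row=5, L[5]='x', prepend. Next row=LF[5]=2
  step 5: row=2, L[2]='x', prepend. Next row=LF[2]=1
  step 6: row=1, L[1]='y', prepend. Next row=LF[1]=4
Reversed output: yxxyy$

Answer: yxxyy$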